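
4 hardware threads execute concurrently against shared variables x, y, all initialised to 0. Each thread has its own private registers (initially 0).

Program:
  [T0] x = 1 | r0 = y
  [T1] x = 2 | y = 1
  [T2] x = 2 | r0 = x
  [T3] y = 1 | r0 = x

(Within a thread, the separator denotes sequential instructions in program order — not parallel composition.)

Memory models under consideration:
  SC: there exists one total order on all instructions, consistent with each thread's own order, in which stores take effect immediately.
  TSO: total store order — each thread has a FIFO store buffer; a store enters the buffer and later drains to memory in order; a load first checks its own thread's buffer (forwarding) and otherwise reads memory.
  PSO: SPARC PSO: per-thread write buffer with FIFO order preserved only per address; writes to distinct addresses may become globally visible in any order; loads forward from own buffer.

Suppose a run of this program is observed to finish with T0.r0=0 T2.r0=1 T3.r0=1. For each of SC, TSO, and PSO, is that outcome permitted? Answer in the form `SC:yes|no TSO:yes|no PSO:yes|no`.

SC:yes TSO:yes PSO:yes

outcome vector order: (T0.r0,T2.r0,T3.r0)
under SC → <0 1 1>, <0 1 2>, <0 2 1>, <0 2 2>, <1 1 0>, <1 1 1>, <1 1 2>, <1 2 0>, <1 2 1>, <1 2 2>
under TSO → <0 1 0>, <0 1 1>, <0 1 2>, <0 2 0>, <0 2 1>, <0 2 2>, <1 1 0>, <1 1 1>, <1 1 2>, <1 2 0>, <1 2 1>, <1 2 2>
under PSO → <0 1 0>, <0 1 1>, <0 1 2>, <0 2 0>, <0 2 1>, <0 2 2>, <1 1 0>, <1 1 1>, <1 1 2>, <1 2 0>, <1 2 1>, <1 2 2>
target <0 1 1> ∈ {SC,TSO,PSO}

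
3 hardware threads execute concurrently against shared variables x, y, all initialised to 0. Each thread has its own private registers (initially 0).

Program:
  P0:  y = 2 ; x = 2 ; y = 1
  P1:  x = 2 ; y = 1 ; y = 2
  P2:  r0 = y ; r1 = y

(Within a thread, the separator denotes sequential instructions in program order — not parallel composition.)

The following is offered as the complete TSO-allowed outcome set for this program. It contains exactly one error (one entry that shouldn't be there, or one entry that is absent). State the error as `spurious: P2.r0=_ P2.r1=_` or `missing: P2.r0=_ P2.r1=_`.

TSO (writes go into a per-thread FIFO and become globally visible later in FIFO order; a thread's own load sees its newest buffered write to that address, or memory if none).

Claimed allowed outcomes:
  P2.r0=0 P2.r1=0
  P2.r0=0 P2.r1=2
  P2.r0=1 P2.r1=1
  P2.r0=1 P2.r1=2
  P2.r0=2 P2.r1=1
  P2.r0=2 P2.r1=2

outcome vector order: (P2.r0,P2.r1)
TSO: 7 outcomes — {<0 0>, <0 1>, <0 2>, <1 1>, <1 2>, <2 1>, <2 2>}
TSO∖claimed = {<0 1>}

missing: P2.r0=0 P2.r1=1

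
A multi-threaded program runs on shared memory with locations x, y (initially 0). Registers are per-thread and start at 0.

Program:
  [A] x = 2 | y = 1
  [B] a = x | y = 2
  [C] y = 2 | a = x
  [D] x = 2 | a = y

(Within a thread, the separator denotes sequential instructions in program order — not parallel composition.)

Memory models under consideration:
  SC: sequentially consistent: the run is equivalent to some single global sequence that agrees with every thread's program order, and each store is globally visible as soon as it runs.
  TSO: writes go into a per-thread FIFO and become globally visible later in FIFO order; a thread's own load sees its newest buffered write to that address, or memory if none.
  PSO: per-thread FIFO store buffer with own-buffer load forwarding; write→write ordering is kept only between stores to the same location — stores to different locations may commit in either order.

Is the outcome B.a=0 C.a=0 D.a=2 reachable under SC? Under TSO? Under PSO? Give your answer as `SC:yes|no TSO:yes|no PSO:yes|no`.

SC:yes TSO:yes PSO:yes

outcome vector order: (B.a,C.a,D.a)
SC: 10 outcomes — {<0 0 1> <0 0 2> <0 2 0> <0 2 1> <0 2 2> <2 0 1> <2 0 2> <2 2 0> <2 2 1> <2 2 2>}
TSO: 12 outcomes — {<0 0 0> <0 0 1> <0 0 2> <0 2 0> <0 2 1> <0 2 2> <2 0 0> <2 0 1> <2 0 2> <2 2 0> <2 2 1> <2 2 2>}
PSO: 12 outcomes — {<0 0 0> <0 0 1> <0 0 2> <0 2 0> <0 2 1> <0 2 2> <2 0 0> <2 0 1> <2 0 2> <2 2 0> <2 2 1> <2 2 2>}
target <0 0 2> ∈ {SC,TSO,PSO}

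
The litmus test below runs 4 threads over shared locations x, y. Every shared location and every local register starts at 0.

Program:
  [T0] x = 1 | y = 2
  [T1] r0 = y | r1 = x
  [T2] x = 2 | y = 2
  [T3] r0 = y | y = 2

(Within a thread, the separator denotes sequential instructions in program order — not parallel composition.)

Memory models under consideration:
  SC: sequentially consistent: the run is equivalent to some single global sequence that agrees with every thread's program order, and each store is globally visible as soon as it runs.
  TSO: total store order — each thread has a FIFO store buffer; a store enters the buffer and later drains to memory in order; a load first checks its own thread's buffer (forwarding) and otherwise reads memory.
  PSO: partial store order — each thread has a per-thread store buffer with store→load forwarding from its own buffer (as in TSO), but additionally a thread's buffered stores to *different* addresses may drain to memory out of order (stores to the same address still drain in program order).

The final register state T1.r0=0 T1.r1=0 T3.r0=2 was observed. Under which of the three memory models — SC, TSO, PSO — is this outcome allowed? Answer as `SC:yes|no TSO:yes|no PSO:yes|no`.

outcome vector order: (T1.r0,T1.r1,T3.r0)
[SC] allowed = {0/0/0 0/0/2 0/1/0 0/1/2 0/2/0 0/2/2 2/0/0 2/1/0 2/1/2 2/2/0 2/2/2}
[TSO] allowed = {0/0/0 0/0/2 0/1/0 0/1/2 0/2/0 0/2/2 2/0/0 2/1/0 2/1/2 2/2/0 2/2/2}
[PSO] allowed = {0/0/0 0/0/2 0/1/0 0/1/2 0/2/0 0/2/2 2/0/0 2/0/2 2/1/0 2/1/2 2/2/0 2/2/2}
target 0/0/2 ∈ {SC,TSO,PSO}

SC:yes TSO:yes PSO:yes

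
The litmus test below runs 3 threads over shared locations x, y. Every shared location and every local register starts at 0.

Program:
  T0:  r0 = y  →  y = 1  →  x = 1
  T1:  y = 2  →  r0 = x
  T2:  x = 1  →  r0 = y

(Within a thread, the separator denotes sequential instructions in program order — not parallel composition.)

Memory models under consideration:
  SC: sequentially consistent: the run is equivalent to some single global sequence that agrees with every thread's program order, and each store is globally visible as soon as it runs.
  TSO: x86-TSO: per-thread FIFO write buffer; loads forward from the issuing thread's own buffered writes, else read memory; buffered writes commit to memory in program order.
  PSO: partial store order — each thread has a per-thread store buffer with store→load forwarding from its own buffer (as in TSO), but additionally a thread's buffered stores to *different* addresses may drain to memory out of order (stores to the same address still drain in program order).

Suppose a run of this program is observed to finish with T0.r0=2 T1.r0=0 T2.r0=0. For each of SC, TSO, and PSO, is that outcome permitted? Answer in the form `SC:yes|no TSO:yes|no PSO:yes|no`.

SC:no TSO:yes PSO:yes

outcome vector order: (T0.r0,T1.r0,T2.r0)
SC: 10 outcomes — {<0 0 1> <0 0 2> <0 1 0> <0 1 1> <0 1 2> <2 0 1> <2 0 2> <2 1 0> <2 1 1> <2 1 2>}
TSO: 12 outcomes — {<0 0 0> <0 0 1> <0 0 2> <0 1 0> <0 1 1> <0 1 2> <2 0 0> <2 0 1> <2 0 2> <2 1 0> <2 1 1> <2 1 2>}
PSO: 12 outcomes — {<0 0 0> <0 0 1> <0 0 2> <0 1 0> <0 1 1> <0 1 2> <2 0 0> <2 0 1> <2 0 2> <2 1 0> <2 1 1> <2 1 2>}
target <2 0 0> ∈ {TSO,PSO}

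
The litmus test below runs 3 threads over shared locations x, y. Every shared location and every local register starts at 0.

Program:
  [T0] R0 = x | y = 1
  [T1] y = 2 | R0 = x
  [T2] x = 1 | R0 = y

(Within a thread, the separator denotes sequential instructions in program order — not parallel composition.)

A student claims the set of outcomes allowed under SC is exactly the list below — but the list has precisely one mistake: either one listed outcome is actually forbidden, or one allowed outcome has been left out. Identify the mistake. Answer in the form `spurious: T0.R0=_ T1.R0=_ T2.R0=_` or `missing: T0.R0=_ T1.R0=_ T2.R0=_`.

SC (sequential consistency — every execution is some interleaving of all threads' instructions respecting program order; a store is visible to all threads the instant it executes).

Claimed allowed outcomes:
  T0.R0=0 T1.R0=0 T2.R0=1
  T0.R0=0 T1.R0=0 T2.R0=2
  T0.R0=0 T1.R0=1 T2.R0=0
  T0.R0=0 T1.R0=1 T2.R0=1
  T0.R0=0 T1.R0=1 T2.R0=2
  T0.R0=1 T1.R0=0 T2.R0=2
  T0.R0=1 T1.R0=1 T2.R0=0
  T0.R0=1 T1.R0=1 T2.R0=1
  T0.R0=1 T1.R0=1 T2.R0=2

outcome vector order: (T0.R0,T1.R0,T2.R0)
SC: 10 outcomes — {(0,0,1) (0,0,2) (0,1,0) (0,1,1) (0,1,2) (1,0,1) (1,0,2) (1,1,0) (1,1,1) (1,1,2)}
SC∖claimed = {(1,0,1)}

missing: T0.R0=1 T1.R0=0 T2.R0=1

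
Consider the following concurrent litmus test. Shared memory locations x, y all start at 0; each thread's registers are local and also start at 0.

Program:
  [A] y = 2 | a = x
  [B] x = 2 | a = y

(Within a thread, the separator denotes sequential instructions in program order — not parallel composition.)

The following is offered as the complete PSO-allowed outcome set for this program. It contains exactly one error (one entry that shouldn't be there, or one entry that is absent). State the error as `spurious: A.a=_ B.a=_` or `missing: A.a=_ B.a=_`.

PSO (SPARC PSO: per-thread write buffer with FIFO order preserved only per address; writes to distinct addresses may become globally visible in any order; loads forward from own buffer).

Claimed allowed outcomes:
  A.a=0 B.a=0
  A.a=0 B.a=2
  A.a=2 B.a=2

missing: A.a=2 B.a=0

outcome vector order: (A.a,B.a)
under PSO → 00, 02, 20, 22
PSO∖claimed = {20}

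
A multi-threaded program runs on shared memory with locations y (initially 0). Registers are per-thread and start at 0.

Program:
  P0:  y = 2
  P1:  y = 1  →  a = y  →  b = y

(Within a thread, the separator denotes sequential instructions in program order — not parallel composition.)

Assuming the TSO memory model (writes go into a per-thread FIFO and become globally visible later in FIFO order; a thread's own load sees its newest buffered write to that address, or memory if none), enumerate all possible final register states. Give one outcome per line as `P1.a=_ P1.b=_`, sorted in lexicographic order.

outcome vector order: (P1.a,P1.b)
|TSO outcomes| = 3

P1.a=1 P1.b=1
P1.a=1 P1.b=2
P1.a=2 P1.b=2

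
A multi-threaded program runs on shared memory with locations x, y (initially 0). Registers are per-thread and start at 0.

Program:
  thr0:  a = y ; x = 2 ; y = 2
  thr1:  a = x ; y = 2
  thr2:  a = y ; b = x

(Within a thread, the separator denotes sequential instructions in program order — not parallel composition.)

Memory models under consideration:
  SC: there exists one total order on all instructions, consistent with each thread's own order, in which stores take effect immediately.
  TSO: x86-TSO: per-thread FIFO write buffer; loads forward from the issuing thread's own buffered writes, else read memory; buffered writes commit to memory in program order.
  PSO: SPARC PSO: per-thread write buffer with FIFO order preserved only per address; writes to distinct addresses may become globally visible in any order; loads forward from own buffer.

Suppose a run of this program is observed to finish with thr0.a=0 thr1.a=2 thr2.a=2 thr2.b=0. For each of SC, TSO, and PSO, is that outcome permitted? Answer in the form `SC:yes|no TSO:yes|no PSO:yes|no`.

outcome vector order: (thr0.a,thr1.a,thr2.a,thr2.b)
SC: 11 outcomes — {0/0/0/0; 0/0/0/2; 0/0/2/0; 0/0/2/2; 0/2/0/0; 0/2/0/2; 0/2/2/2; 2/0/0/0; 2/0/0/2; 2/0/2/0; 2/0/2/2}
TSO: 11 outcomes — {0/0/0/0; 0/0/0/2; 0/0/2/0; 0/0/2/2; 0/2/0/0; 0/2/0/2; 0/2/2/2; 2/0/0/0; 2/0/0/2; 2/0/2/0; 2/0/2/2}
PSO: 12 outcomes — {0/0/0/0; 0/0/0/2; 0/0/2/0; 0/0/2/2; 0/2/0/0; 0/2/0/2; 0/2/2/0; 0/2/2/2; 2/0/0/0; 2/0/0/2; 2/0/2/0; 2/0/2/2}
target 0/2/2/0 ∈ {PSO}

SC:no TSO:no PSO:yes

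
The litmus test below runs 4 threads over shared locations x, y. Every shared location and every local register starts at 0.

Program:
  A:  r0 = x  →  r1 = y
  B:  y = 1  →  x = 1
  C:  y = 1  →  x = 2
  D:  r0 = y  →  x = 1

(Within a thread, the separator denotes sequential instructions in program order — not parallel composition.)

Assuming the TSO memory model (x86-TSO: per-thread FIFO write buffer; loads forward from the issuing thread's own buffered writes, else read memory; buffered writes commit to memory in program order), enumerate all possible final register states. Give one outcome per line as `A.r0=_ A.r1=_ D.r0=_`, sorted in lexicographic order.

outcome vector order: (A.r0,A.r1,D.r0)
|TSO outcomes| = 9

A.r0=0 A.r1=0 D.r0=0
A.r0=0 A.r1=0 D.r0=1
A.r0=0 A.r1=1 D.r0=0
A.r0=0 A.r1=1 D.r0=1
A.r0=1 A.r1=0 D.r0=0
A.r0=1 A.r1=1 D.r0=0
A.r0=1 A.r1=1 D.r0=1
A.r0=2 A.r1=1 D.r0=0
A.r0=2 A.r1=1 D.r0=1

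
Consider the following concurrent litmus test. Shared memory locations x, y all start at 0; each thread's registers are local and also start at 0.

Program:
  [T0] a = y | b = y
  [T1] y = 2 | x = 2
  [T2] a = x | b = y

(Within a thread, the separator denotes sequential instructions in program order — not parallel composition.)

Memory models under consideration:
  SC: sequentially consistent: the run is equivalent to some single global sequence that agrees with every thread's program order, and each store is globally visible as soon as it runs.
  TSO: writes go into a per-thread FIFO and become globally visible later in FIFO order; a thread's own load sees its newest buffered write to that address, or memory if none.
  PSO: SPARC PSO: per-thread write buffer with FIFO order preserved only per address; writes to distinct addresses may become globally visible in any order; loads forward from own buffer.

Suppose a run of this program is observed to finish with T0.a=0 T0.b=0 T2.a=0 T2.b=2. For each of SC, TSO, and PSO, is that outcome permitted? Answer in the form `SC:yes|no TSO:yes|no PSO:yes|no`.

SC:yes TSO:yes PSO:yes

outcome vector order: (T0.a,T0.b,T2.a,T2.b)
[SC] allowed = {0000 0002 0022 0200 0202 0222 2200 2202 2222}
[TSO] allowed = {0000 0002 0022 0200 0202 0222 2200 2202 2222}
[PSO] allowed = {0000 0002 0020 0022 0200 0202 0220 0222 2200 2202 2220 2222}
target 0002 ∈ {SC,TSO,PSO}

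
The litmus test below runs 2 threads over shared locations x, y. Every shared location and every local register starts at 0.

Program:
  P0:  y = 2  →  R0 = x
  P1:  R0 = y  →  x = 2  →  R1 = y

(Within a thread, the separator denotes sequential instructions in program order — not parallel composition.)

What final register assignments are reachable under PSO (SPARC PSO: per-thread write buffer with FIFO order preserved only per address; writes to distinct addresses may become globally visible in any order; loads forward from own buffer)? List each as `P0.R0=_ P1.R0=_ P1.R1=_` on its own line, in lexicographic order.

outcome vector order: (P0.R0,P1.R0,P1.R1)
|PSO outcomes| = 6

P0.R0=0 P1.R0=0 P1.R1=0
P0.R0=0 P1.R0=0 P1.R1=2
P0.R0=0 P1.R0=2 P1.R1=2
P0.R0=2 P1.R0=0 P1.R1=0
P0.R0=2 P1.R0=0 P1.R1=2
P0.R0=2 P1.R0=2 P1.R1=2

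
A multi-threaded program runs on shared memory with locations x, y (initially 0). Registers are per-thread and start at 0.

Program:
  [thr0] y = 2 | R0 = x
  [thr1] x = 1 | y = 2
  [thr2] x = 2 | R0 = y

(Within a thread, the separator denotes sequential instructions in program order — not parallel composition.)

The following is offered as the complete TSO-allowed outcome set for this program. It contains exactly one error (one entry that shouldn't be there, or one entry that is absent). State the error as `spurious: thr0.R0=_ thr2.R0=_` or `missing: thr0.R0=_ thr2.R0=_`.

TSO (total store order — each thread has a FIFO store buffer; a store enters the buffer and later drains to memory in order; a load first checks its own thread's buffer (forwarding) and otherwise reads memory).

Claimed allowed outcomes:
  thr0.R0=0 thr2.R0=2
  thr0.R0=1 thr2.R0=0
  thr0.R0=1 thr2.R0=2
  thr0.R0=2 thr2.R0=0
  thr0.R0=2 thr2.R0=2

missing: thr0.R0=0 thr2.R0=0

outcome vector order: (thr0.R0,thr2.R0)
under TSO → 00, 02, 10, 12, 20, 22
TSO∖claimed = {00}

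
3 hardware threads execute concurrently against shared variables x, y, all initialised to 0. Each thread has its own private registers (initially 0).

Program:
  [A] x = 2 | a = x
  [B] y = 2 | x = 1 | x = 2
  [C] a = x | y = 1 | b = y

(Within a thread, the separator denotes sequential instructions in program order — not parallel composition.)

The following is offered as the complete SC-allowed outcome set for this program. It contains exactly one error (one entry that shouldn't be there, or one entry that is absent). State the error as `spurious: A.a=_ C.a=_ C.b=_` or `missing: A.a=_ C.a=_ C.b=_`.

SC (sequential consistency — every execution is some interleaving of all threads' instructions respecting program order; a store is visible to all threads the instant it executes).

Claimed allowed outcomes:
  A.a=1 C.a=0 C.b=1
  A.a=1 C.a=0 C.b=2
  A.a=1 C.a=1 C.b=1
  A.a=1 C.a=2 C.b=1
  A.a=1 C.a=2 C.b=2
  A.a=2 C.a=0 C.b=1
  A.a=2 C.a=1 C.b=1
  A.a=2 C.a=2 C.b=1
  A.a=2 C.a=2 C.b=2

missing: A.a=2 C.a=0 C.b=2

outcome vector order: (A.a,C.a,C.b)
SC: 10 outcomes — {101, 102, 111, 121, 122, 201, 202, 211, 221, 222}
SC∖claimed = {202}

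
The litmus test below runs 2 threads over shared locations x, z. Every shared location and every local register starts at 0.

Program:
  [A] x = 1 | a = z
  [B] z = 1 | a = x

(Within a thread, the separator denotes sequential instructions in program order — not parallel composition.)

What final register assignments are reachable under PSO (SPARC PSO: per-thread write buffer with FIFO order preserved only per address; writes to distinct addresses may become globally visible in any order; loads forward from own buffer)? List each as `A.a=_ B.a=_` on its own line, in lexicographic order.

outcome vector order: (A.a,B.a)
|PSO outcomes| = 4

A.a=0 B.a=0
A.a=0 B.a=1
A.a=1 B.a=0
A.a=1 B.a=1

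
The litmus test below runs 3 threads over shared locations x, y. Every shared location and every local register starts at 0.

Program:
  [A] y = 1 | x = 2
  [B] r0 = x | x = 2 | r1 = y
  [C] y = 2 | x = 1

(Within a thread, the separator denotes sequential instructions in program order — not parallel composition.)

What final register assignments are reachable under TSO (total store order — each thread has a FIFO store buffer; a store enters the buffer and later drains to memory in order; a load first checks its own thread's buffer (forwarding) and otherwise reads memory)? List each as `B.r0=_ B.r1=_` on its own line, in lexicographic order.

B.r0=0 B.r1=0
B.r0=0 B.r1=1
B.r0=0 B.r1=2
B.r0=1 B.r1=1
B.r0=1 B.r1=2
B.r0=2 B.r1=1
B.r0=2 B.r1=2

outcome vector order: (B.r0,B.r1)
|TSO outcomes| = 7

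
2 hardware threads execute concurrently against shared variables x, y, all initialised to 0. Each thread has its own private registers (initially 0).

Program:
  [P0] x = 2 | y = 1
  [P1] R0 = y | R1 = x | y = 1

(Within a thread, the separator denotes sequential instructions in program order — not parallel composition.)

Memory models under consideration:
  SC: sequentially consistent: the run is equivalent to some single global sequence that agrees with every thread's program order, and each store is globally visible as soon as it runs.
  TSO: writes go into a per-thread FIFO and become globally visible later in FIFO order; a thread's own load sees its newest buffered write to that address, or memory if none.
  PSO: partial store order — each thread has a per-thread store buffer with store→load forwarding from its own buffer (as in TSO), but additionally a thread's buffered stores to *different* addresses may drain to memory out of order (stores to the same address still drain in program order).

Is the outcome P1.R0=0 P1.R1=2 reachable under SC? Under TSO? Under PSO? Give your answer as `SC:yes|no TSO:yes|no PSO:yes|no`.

SC:yes TSO:yes PSO:yes

outcome vector order: (P1.R0,P1.R1)
[SC] allowed = {<0 0>; <0 2>; <1 2>}
[TSO] allowed = {<0 0>; <0 2>; <1 2>}
[PSO] allowed = {<0 0>; <0 2>; <1 0>; <1 2>}
target <0 2> ∈ {SC,TSO,PSO}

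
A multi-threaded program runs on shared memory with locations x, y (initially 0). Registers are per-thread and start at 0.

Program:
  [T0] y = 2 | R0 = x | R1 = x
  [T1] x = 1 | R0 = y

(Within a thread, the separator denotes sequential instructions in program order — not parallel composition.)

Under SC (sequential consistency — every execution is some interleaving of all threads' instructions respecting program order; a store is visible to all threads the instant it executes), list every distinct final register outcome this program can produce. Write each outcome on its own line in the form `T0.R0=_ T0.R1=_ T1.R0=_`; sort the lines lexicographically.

T0.R0=0 T0.R1=0 T1.R0=2
T0.R0=0 T0.R1=1 T1.R0=2
T0.R0=1 T0.R1=1 T1.R0=0
T0.R0=1 T0.R1=1 T1.R0=2

outcome vector order: (T0.R0,T0.R1,T1.R0)
|SC outcomes| = 4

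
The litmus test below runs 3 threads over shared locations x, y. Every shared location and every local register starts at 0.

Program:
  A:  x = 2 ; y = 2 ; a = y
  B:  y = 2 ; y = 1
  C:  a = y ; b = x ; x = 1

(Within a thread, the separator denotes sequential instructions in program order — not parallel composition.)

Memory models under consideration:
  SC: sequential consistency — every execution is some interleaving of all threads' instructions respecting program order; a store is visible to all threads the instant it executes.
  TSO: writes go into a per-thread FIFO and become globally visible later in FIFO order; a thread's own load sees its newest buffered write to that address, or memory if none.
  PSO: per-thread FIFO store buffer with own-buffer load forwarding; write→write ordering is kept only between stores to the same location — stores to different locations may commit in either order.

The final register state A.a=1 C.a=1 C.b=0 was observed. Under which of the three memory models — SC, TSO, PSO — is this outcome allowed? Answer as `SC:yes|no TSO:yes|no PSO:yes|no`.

SC:no TSO:no PSO:yes

outcome vector order: (A.a,C.a,C.b)
SC (11): 100 102 112 120 122 200 202 210 212 220 222
TSO (11): 100 102 112 120 122 200 202 210 212 220 222
PSO (12): 100 102 110 112 120 122 200 202 210 212 220 222
target 110 ∈ {PSO}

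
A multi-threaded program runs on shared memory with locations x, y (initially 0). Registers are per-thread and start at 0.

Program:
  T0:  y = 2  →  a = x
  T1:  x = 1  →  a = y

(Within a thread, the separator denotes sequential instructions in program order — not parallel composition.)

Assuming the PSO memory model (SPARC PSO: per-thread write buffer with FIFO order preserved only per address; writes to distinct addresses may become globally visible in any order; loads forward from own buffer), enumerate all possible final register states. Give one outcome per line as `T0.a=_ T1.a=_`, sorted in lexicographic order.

outcome vector order: (T0.a,T1.a)
|PSO outcomes| = 4

T0.a=0 T1.a=0
T0.a=0 T1.a=2
T0.a=1 T1.a=0
T0.a=1 T1.a=2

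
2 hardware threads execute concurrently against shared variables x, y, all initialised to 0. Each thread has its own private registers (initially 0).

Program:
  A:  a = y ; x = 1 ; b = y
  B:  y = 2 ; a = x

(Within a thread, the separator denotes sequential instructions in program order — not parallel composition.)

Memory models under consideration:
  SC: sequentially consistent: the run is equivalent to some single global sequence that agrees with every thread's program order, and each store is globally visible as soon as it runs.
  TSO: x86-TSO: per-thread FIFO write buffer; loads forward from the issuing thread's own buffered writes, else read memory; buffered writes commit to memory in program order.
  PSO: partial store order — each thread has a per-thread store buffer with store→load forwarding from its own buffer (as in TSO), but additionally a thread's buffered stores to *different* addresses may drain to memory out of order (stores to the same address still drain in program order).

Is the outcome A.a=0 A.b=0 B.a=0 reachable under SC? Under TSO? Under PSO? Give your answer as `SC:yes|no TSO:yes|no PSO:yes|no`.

SC:no TSO:yes PSO:yes

outcome vector order: (A.a,A.b,B.a)
under SC → (0,0,1), (0,2,0), (0,2,1), (2,2,0), (2,2,1)
under TSO → (0,0,0), (0,0,1), (0,2,0), (0,2,1), (2,2,0), (2,2,1)
under PSO → (0,0,0), (0,0,1), (0,2,0), (0,2,1), (2,2,0), (2,2,1)
target (0,0,0) ∈ {TSO,PSO}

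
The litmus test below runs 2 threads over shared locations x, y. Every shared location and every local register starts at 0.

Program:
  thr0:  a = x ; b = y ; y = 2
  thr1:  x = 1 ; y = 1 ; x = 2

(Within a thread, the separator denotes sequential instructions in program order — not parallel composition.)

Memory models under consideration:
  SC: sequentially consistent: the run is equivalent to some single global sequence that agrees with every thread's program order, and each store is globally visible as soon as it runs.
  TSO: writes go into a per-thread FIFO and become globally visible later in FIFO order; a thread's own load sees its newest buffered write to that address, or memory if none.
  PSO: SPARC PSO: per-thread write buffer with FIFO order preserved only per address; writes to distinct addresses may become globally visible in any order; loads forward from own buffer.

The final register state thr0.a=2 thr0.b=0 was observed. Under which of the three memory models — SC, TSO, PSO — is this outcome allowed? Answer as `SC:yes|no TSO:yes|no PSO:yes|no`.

outcome vector order: (thr0.a,thr0.b)
SC: 5 outcomes — {<0 0>, <0 1>, <1 0>, <1 1>, <2 1>}
TSO: 5 outcomes — {<0 0>, <0 1>, <1 0>, <1 1>, <2 1>}
PSO: 6 outcomes — {<0 0>, <0 1>, <1 0>, <1 1>, <2 0>, <2 1>}
target <2 0> ∈ {PSO}

SC:no TSO:no PSO:yes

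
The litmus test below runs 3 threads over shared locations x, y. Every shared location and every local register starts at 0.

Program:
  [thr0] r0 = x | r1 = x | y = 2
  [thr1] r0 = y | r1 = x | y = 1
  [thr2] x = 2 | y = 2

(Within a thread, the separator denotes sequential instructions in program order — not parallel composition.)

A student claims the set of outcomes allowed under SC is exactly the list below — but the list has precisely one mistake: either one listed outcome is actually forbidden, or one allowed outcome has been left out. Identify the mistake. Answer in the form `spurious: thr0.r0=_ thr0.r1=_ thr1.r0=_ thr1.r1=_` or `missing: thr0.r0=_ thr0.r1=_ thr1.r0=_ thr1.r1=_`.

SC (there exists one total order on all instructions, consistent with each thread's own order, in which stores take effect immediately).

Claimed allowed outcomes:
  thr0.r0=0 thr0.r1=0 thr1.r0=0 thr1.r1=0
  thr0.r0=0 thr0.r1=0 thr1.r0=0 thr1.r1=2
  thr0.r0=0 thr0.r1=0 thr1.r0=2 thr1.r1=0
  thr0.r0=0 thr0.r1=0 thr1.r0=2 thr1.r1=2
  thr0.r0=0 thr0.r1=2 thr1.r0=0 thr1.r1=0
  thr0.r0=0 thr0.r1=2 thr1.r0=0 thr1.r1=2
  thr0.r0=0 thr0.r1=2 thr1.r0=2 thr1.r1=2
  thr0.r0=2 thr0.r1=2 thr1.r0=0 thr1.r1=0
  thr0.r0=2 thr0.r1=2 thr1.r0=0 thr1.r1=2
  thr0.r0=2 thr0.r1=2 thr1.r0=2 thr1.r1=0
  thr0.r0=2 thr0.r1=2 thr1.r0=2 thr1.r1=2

spurious: thr0.r0=2 thr0.r1=2 thr1.r0=2 thr1.r1=0

outcome vector order: (thr0.r0,thr0.r1,thr1.r0,thr1.r1)
SC: 10 outcomes — {(0,0,0,0); (0,0,0,2); (0,0,2,0); (0,0,2,2); (0,2,0,0); (0,2,0,2); (0,2,2,2); (2,2,0,0); (2,2,0,2); (2,2,2,2)}
claimed∖SC = {(2,2,2,0)}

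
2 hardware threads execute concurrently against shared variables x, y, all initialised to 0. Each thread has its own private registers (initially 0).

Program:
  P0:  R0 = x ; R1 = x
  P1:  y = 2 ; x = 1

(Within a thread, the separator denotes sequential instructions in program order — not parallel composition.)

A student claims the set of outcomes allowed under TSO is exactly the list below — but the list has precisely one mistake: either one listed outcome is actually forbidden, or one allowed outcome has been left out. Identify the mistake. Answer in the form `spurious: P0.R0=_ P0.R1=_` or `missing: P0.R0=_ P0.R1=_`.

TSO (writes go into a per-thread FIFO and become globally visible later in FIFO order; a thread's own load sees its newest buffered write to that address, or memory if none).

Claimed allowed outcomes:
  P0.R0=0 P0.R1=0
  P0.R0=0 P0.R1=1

outcome vector order: (P0.R0,P0.R1)
TSO (3): 00 01 11
TSO∖claimed = {11}

missing: P0.R0=1 P0.R1=1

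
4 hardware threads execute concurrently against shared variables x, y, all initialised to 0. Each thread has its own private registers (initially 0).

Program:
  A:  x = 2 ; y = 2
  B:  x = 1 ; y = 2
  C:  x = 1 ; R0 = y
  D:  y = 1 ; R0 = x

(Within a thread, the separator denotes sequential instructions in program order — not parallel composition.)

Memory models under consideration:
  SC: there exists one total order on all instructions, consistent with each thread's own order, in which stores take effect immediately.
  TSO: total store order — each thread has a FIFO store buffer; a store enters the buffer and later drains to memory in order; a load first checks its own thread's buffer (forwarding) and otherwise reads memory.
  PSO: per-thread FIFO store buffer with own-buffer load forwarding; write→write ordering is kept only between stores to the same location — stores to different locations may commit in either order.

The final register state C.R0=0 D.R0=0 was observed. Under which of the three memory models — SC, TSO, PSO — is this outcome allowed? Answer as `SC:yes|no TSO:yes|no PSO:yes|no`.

SC:no TSO:yes PSO:yes

outcome vector order: (C.R0,D.R0)
SC: 8 outcomes — {<0 1>; <0 2>; <1 0>; <1 1>; <1 2>; <2 0>; <2 1>; <2 2>}
TSO: 9 outcomes — {<0 0>; <0 1>; <0 2>; <1 0>; <1 1>; <1 2>; <2 0>; <2 1>; <2 2>}
PSO: 9 outcomes — {<0 0>; <0 1>; <0 2>; <1 0>; <1 1>; <1 2>; <2 0>; <2 1>; <2 2>}
target <0 0> ∈ {TSO,PSO}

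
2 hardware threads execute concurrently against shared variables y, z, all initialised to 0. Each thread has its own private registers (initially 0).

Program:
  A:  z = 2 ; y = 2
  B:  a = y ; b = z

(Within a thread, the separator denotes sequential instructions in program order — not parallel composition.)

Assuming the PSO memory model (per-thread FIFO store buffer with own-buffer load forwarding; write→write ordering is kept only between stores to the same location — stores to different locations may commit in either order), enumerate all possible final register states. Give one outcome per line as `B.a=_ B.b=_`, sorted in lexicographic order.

B.a=0 B.b=0
B.a=0 B.b=2
B.a=2 B.b=0
B.a=2 B.b=2

outcome vector order: (B.a,B.b)
|PSO outcomes| = 4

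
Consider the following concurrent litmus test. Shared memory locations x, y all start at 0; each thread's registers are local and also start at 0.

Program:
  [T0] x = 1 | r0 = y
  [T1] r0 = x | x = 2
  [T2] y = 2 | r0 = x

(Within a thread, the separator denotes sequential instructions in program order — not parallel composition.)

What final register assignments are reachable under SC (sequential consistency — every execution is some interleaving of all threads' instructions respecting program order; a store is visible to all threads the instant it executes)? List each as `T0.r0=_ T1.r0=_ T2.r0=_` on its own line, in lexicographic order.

T0.r0=0 T1.r0=0 T2.r0=1
T0.r0=0 T1.r0=0 T2.r0=2
T0.r0=0 T1.r0=1 T2.r0=1
T0.r0=0 T1.r0=1 T2.r0=2
T0.r0=2 T1.r0=0 T2.r0=0
T0.r0=2 T1.r0=0 T2.r0=1
T0.r0=2 T1.r0=0 T2.r0=2
T0.r0=2 T1.r0=1 T2.r0=0
T0.r0=2 T1.r0=1 T2.r0=1
T0.r0=2 T1.r0=1 T2.r0=2

outcome vector order: (T0.r0,T1.r0,T2.r0)
|SC outcomes| = 10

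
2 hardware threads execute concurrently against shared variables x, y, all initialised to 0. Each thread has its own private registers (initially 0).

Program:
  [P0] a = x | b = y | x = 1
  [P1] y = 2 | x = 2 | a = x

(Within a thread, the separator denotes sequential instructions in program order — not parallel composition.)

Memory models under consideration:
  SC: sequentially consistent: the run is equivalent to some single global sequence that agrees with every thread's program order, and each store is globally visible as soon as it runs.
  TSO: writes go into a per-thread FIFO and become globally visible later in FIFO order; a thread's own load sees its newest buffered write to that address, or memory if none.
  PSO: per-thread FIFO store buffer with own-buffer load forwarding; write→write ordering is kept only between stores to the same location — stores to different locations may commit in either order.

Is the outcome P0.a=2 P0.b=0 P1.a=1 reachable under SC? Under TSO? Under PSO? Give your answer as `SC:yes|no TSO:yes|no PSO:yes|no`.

SC:no TSO:no PSO:yes

outcome vector order: (P0.a,P0.b,P1.a)
[SC] allowed = {0/0/1 0/0/2 0/2/1 0/2/2 2/2/1 2/2/2}
[TSO] allowed = {0/0/1 0/0/2 0/2/1 0/2/2 2/2/1 2/2/2}
[PSO] allowed = {0/0/1 0/0/2 0/2/1 0/2/2 2/0/1 2/0/2 2/2/1 2/2/2}
target 2/0/1 ∈ {PSO}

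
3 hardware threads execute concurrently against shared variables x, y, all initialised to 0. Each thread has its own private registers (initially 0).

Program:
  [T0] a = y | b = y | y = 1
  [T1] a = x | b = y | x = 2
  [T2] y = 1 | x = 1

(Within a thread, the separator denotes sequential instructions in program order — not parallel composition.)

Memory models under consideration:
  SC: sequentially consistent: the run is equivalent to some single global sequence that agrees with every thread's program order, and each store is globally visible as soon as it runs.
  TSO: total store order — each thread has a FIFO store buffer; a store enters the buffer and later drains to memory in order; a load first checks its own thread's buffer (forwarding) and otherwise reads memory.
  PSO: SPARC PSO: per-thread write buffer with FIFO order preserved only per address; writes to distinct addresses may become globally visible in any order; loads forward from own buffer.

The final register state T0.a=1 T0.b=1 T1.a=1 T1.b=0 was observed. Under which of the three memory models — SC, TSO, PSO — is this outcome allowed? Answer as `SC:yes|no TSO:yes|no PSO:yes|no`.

SC:no TSO:no PSO:yes

outcome vector order: (T0.a,T0.b,T1.a,T1.b)
[SC] allowed = {0000, 0001, 0011, 0100, 0101, 0111, 1100, 1101, 1111}
[TSO] allowed = {0000, 0001, 0011, 0100, 0101, 0111, 1100, 1101, 1111}
[PSO] allowed = {0000, 0001, 0010, 0011, 0100, 0101, 0110, 0111, 1100, 1101, 1110, 1111}
target 1110 ∈ {PSO}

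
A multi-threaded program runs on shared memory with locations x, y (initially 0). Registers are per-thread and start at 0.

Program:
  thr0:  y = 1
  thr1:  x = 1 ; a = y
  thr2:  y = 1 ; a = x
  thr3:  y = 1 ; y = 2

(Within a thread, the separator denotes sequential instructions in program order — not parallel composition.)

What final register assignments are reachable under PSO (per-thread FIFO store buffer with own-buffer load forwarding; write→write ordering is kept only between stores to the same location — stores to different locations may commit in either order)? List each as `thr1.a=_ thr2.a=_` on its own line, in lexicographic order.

outcome vector order: (thr1.a,thr2.a)
|PSO outcomes| = 6

thr1.a=0 thr2.a=0
thr1.a=0 thr2.a=1
thr1.a=1 thr2.a=0
thr1.a=1 thr2.a=1
thr1.a=2 thr2.a=0
thr1.a=2 thr2.a=1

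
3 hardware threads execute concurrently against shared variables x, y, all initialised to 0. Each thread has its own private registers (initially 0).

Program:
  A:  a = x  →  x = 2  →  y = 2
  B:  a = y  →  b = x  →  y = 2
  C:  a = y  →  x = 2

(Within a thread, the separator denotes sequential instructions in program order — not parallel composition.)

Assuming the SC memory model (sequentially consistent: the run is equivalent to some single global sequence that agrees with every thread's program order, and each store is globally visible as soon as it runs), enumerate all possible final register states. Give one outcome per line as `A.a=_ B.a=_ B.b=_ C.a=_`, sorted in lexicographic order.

A.a=0 B.a=0 B.b=0 C.a=0
A.a=0 B.a=0 B.b=0 C.a=2
A.a=0 B.a=0 B.b=2 C.a=0
A.a=0 B.a=0 B.b=2 C.a=2
A.a=0 B.a=2 B.b=2 C.a=0
A.a=0 B.a=2 B.b=2 C.a=2
A.a=2 B.a=0 B.b=0 C.a=0
A.a=2 B.a=0 B.b=0 C.a=2
A.a=2 B.a=0 B.b=2 C.a=0
A.a=2 B.a=2 B.b=2 C.a=0

outcome vector order: (A.a,B.a,B.b,C.a)
|SC outcomes| = 10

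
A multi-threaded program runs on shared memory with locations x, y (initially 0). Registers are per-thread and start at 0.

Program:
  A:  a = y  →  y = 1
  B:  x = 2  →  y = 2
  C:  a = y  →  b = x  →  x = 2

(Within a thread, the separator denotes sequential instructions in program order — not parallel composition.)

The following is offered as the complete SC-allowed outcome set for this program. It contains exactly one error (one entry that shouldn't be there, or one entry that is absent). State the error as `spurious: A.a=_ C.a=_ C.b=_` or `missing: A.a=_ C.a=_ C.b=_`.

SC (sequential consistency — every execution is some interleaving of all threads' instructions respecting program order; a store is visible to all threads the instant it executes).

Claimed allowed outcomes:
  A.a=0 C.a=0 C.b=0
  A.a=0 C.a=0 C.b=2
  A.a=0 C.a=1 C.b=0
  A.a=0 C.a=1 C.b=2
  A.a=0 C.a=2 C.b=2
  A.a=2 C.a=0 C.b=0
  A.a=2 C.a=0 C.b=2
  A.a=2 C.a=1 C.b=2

missing: A.a=2 C.a=2 C.b=2

outcome vector order: (A.a,C.a,C.b)
[SC] allowed = {<0 0 0> <0 0 2> <0 1 0> <0 1 2> <0 2 2> <2 0 0> <2 0 2> <2 1 2> <2 2 2>}
SC∖claimed = {<2 2 2>}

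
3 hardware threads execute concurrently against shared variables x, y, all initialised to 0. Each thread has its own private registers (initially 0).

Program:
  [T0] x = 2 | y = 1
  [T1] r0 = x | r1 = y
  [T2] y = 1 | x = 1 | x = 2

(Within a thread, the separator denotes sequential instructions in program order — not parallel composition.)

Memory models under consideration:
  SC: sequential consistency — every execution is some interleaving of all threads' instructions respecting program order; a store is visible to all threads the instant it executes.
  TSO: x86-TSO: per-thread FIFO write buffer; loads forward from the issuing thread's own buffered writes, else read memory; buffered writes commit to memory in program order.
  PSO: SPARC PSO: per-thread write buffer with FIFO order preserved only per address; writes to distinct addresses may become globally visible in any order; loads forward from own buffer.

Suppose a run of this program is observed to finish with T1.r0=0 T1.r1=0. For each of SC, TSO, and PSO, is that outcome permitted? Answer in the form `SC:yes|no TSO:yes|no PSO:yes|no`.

outcome vector order: (T1.r0,T1.r1)
SC (5): (0,0) (0,1) (1,1) (2,0) (2,1)
TSO (5): (0,0) (0,1) (1,1) (2,0) (2,1)
PSO (6): (0,0) (0,1) (1,0) (1,1) (2,0) (2,1)
target (0,0) ∈ {SC,TSO,PSO}

SC:yes TSO:yes PSO:yes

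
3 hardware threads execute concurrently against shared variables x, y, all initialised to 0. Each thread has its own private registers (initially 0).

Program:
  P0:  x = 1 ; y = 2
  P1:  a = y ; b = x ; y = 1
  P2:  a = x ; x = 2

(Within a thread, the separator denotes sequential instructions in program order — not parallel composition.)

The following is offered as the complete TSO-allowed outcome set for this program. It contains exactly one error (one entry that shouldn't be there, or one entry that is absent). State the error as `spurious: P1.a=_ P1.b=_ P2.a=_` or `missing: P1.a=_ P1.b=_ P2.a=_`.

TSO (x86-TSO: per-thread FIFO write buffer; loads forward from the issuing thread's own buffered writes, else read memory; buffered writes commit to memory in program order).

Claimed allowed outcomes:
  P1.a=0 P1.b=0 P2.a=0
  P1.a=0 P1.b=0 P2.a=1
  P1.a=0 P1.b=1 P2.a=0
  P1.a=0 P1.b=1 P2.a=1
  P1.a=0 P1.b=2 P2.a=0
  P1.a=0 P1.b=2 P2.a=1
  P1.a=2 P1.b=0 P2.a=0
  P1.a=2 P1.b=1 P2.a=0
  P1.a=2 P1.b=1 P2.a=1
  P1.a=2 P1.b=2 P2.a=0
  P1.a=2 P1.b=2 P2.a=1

outcome vector order: (P1.a,P1.b,P2.a)
[TSO] allowed = {000, 001, 010, 011, 020, 021, 210, 211, 220, 221}
claimed∖TSO = {200}

spurious: P1.a=2 P1.b=0 P2.a=0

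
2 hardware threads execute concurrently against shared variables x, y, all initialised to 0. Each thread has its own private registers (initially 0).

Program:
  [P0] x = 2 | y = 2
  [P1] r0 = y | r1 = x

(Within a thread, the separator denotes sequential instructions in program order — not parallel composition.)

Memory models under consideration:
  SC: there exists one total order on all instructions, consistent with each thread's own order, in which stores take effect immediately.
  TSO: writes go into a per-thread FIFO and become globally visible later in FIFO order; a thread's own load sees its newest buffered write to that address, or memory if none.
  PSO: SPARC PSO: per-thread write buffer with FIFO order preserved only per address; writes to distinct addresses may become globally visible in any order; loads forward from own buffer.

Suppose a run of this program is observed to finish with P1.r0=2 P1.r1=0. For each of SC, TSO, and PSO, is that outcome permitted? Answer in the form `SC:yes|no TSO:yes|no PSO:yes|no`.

SC:no TSO:no PSO:yes

outcome vector order: (P1.r0,P1.r1)
under SC → <0 0>; <0 2>; <2 2>
under TSO → <0 0>; <0 2>; <2 2>
under PSO → <0 0>; <0 2>; <2 0>; <2 2>
target <2 0> ∈ {PSO}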